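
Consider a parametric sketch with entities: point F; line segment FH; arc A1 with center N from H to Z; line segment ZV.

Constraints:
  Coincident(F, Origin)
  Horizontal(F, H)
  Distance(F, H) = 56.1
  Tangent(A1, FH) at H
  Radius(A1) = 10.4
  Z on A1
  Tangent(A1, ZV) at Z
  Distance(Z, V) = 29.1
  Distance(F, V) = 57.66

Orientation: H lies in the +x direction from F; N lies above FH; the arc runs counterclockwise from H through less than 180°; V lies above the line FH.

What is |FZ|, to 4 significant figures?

65.92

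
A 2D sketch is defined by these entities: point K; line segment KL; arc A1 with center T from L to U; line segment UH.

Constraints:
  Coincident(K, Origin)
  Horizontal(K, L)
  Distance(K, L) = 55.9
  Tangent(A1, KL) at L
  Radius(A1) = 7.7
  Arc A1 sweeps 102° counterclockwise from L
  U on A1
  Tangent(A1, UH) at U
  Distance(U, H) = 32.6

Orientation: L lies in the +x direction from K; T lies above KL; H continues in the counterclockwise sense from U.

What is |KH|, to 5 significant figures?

70.044

On A1, L sits at bearing -90° from T; a 102° counterclockwise sweep puts U at bearing 12°, so U = T + 7.7·(cos 12°, sin 12°) = (63.432, 9.3009). Since A1 is tangent to UH there, TU ⟂ UH, so UH runs along (−sin 12°, cos 12°); with |UH| = 32.6, H = (56.654, 41.189). Then |KH| = |H − K| = 70.044.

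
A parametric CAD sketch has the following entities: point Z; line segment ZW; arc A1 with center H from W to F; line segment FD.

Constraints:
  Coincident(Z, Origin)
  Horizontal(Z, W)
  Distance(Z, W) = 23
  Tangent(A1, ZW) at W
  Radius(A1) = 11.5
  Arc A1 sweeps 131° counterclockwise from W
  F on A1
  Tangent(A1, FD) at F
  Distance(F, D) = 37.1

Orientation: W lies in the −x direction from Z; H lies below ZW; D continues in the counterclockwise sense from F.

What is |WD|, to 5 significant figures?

49.583

On A1, W sits at bearing 90° from H; a 131° counterclockwise sweep puts F at bearing 221°, so F = H + 11.5·(cos 221°, sin 221°) = (-31.679, -19.045). A1 meets FD tangentially, so HF is at right angles to FD, so FD runs along (−sin 221°, cos 221°); with |FD| = 37.1, D = (-7.3394, -47.044). Then |WD| = |D − W| = 49.583.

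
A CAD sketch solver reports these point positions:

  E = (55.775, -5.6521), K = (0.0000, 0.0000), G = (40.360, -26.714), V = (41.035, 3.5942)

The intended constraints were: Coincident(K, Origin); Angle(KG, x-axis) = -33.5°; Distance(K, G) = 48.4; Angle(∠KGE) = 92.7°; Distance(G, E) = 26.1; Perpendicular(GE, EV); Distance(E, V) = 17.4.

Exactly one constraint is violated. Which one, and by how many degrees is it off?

Perpendicular(GE, EV) — off by 4.10°.

K = (0.00, 0.00) ✓; KG at -33.50° ✓; |KG| = 48.40 ✓; ∠KGE = 92.70° ✓; |GE| = 26.10 ✓; ∠(GE, EV) = 94.10° ✗; |EV| = 17.40 ✓.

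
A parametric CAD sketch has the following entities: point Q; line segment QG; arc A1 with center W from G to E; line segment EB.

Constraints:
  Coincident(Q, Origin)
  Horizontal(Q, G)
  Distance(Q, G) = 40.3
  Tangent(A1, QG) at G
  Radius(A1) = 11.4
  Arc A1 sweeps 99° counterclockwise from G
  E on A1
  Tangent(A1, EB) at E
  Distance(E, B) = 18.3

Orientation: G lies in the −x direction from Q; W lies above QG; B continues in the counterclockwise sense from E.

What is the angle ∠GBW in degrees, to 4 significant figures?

7.884°

On A1, G sits at bearing -90° from W; a 99° counterclockwise sweep puts E at bearing 9°, so E = W + 11.4·(cos 9°, sin 9°) = (-29.04, 13.18). A1 meets EB tangentially, so WE is at right angles to EB, so EB runs along (−sin 9°, cos 9°); with |EB| = 18.3, B = (-31.90, 31.26). Then cos ∠GBW = BG·BW / (|BG||BW|), giving 7.884°.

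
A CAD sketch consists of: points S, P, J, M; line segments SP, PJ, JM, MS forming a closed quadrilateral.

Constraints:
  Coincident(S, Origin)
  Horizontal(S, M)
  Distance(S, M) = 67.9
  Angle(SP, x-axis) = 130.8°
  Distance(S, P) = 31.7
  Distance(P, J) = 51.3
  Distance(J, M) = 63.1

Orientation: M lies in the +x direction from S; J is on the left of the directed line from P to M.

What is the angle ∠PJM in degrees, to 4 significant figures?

106.3°

S is at the origin; S and M share the same y with |SM| = 67.9 and M in +x, so M = (67.9, 0). SP runs at 130.8° with |SP| = 31.7, so P = (-20.71, 24.00). J is determined by |PJ| = 51.3 and |JM| = 63.1 together: it lies at the intersection of circle(P, 51.3) and circle(M, 63.1). With |PM| = 91.81, the foot of the radical line on PM is 38.55 from P and the perpendicular offset is √(51.3² − 38.55²) = 33.85. Taking the left-of-PM solution: J = (25.34, 46.59).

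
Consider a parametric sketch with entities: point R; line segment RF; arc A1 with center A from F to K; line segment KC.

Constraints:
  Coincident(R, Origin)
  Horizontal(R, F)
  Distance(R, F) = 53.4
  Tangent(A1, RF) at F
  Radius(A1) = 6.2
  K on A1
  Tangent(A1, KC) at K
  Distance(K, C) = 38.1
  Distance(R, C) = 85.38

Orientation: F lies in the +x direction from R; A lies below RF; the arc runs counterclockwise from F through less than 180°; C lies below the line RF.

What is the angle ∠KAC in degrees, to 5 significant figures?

80.757°

R is at the origin; R and F share the same y with |RF| = 53.4 and F on the +x side, so F = (53.400, 0.0000). Tangency of A1 to RF means the radius AF is perpendicular to RF, so A = F + (0, -6.2) = (53.400, -6.2000). Since AK ⟂ KC (tangency), |AC| = √(6.2² + 38.1²) = 38.601 regardless of where K sits on A1. So C lies on both circle(R, 85.38) and circle(A, 38.601); the below-RF intersection is C = (77.107, -36.663). K is the foot of the tangent from C: K = (49.182, -10.744).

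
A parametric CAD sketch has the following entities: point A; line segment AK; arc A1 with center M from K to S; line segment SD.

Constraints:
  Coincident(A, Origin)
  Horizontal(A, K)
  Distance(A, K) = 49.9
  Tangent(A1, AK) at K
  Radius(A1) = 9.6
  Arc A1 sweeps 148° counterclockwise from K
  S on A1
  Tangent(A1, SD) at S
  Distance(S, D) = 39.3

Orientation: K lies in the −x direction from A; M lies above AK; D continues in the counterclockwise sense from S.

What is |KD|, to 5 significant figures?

47.801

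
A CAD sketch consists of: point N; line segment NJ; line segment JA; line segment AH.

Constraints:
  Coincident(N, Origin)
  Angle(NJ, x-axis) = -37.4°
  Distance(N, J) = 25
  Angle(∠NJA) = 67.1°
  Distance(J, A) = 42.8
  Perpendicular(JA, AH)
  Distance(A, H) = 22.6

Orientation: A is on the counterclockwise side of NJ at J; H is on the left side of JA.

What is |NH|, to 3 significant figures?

33.1

N is at the origin; NJ runs at -37.4° with length 25.0, so J = 25.0·(cos -37.4°, sin -37.4°) = (19.9, -15.2). ∠NJA = 67.1°, so JA runs at -37.4° + (180° − 67.1°) = 75.5° from the x-axis; with |JA| = 42.8, A = J + 42.8·(cos 75.5°, sin 75.5°) = (30.6, 26.3). JA ⟂ AH; with |AH| = 22.6 on the left of JA, H = A + 22.6·(-0.968, 0.250) = (8.70, 31.9). Then |NH| = |H − N| = 33.1.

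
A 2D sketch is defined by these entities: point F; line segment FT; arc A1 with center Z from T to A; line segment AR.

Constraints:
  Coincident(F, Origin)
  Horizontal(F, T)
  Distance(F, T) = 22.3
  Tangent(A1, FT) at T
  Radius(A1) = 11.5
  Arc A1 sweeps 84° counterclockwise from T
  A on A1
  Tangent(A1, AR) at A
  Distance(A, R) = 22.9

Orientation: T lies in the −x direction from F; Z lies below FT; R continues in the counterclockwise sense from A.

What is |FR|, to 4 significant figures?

48.98

F is at the origin; F and T share the same y with |FT| = 22.3 and T on the −x side, so T = (-22.30, 0.000). The tangent condition forces ZT to be normal to FT, so Z = T + (0, -11.5) = (-22.30, -11.50). On A1, T sits at bearing 90° from Z; an 84° counterclockwise sweep puts A at bearing 174°, so A = Z + 11.5·(cos 174°, sin 174°) = (-33.74, -10.30). Tangency of A1 to AR means the radius ZA is perpendicular to AR, so AR runs along (−sin 174°, cos 174°); with |AR| = 22.9, R = (-36.13, -33.07). Then |FR| = |R − F| = 48.98.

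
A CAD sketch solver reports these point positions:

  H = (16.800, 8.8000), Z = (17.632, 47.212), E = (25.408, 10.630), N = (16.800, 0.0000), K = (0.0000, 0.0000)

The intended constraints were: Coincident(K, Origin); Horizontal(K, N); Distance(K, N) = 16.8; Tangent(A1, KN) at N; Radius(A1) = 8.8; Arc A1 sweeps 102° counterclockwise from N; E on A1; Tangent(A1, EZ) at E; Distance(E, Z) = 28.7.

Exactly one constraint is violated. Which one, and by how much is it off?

Distance(E, Z) = 28.7 — off by 8.70.

K = (0.00, 0.00) ✓; K.y = 0.00, N.y = 0.00 ✓; |KN| = 16.80 ✓; ∠(HN, NK) = 90.00° ✓; |HN| = 8.800 ✓; bearing(H→E) − bearing(H→N) = 102.0° ✓; |HE| = 8.800 ✓; ∠(HE, EZ) = 90.00° ✓; |EZ| = 37.40 ✗.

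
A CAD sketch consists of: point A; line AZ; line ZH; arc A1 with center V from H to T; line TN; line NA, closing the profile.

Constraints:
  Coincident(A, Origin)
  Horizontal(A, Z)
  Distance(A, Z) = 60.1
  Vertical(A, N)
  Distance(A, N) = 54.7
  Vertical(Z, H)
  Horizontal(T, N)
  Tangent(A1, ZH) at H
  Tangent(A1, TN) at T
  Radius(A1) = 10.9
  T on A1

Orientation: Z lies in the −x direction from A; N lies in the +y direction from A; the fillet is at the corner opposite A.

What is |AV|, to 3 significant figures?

65.9

A is at the origin; A and Z share the same y with |AZ| = 60.1 and Z on the −x side, so Z = (-60.1, 0.00). A and N share the same x with |AN| = 54.7 and N on the +y side, so N = (0.00, 54.7). The virtual corner opposite A is at (-60.1, 54.7). The tangent condition forces VH to be normal to ZH and A1 meets TN tangentially, so VT is at right angles to TN, with radius 10.9, so the center V sits 10.9 in from both sides at V = (-49.2, 43.8). Then |AV| = |V − A| = 65.9.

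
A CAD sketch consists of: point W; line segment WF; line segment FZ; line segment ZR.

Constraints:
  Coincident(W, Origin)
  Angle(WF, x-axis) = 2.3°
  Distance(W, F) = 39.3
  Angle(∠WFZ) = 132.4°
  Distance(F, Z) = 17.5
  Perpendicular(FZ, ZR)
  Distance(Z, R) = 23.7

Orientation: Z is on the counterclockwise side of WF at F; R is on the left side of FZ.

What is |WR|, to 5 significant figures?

44.321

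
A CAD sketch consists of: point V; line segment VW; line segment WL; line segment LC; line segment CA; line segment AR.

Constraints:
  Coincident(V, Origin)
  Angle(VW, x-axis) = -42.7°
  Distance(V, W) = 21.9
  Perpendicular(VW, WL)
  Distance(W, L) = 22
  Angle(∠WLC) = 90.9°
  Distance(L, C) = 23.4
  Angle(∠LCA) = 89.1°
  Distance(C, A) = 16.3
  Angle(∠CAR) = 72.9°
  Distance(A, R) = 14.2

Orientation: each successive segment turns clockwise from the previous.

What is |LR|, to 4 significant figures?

15.32

V is at the origin; VW runs at -42.7° with length 21.9, so W = (16.09, -14.85). VW is perpendicular to WL, so WL runs at -132.7°; with |WL| = 22.0, L = (1.175, -31.02). ∠WLC = 90.9° gives LC at 138.2° from the x-axis; with |LC| = 23.4, C = (-16.27, -15.42). ∠LCA = 89.1° gives CA at 47.30° from the x-axis; with |CA| = 16.3, A = (-5.215, -3.444). ∠CAR = 72.9° gives AR at -59.80° from the x-axis; with |AR| = 14.2, R = (1.928, -15.72). Then |LR| = |R − L| = 15.32.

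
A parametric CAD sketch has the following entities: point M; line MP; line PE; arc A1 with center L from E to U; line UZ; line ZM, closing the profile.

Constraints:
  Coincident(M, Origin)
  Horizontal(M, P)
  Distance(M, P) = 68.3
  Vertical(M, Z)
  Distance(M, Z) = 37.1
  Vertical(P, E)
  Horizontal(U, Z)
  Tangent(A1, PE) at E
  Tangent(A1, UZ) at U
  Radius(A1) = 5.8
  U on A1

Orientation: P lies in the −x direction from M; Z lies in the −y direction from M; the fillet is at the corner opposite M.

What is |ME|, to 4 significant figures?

75.13

M is at the origin; M and P share the same y with |MP| = 68.3 and P on the −x side, so P = (-68.30, 0.000). M and Z share the same x with |MZ| = 37.1 and Z on the −y side, so Z = (0.000, -37.10). The virtual corner opposite M is at (-68.30, -37.10). A1 meets PE tangentially, so LE is at right angles to PE and A1 meets UZ tangentially, so LU is at right angles to UZ, with radius 5.8, so the center L sits 5.8 in from both sides at L = (-62.50, -31.30). That places the tangent points at E = (-68.30, -31.30) on PE and U = (-62.50, -37.10) on UZ. Then |ME| = |E − M| = 75.13.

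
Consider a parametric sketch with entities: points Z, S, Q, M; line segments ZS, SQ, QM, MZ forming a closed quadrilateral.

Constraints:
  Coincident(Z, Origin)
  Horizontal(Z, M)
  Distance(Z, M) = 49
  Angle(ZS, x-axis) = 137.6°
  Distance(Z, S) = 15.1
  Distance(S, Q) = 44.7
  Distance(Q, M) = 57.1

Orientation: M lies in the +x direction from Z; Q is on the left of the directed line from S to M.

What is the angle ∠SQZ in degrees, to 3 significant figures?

18.0°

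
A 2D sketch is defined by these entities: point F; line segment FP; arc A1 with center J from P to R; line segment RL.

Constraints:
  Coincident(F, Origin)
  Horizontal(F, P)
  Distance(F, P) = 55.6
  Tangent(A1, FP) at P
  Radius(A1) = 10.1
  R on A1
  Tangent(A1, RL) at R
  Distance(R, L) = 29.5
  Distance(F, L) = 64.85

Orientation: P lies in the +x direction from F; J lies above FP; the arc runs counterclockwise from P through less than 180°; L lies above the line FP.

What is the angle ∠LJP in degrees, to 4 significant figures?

170.4°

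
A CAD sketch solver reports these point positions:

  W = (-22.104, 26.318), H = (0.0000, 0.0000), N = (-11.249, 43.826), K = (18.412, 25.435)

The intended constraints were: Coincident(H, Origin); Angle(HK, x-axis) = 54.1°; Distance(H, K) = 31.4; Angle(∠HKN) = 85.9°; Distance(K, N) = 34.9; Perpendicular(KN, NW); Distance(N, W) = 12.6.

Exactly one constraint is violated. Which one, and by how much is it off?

Distance(N, W) = 12.6 — off by 8.00.

H = (0.00, 0.00) ✓; HK at 54.10° ✓; |HK| = 31.40 ✓; ∠HKN = 85.90° ✓; |KN| = 34.90 ✓; ∠(KN, NW) = 90.00° ✓; |NW| = 20.60 ✗.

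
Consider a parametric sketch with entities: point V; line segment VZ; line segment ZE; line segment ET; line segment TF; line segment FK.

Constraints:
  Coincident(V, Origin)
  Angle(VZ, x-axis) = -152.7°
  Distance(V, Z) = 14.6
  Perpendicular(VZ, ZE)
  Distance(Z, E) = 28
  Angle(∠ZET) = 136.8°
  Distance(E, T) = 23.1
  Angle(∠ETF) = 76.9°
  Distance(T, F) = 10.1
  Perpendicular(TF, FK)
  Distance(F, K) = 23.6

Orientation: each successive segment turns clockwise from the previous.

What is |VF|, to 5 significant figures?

37.069

∠ZET = 136.8° gives ET at 74.100° from the x-axis; with |ET| = 23.1, T = (-19.488, 40.401). ∠ETF = 76.9° gives TF at -29.000° from the x-axis; with |TF| = 10.1, F = (-10.654, 35.505). Then |VF| = |F − V| = 37.069.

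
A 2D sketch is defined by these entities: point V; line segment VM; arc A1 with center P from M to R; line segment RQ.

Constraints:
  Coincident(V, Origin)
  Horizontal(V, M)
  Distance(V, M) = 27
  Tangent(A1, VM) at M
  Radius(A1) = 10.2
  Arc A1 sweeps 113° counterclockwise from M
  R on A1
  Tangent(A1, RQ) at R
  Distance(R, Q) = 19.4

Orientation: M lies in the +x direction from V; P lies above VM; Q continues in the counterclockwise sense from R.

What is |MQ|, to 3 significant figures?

32.1

V is at the origin; VM is horizontal with |VM| = 27.0 and M on the +x side, so M = (27.0, 0.00). A1 meets VM tangentially, so PM is at right angles to VM, so P = M + (0, 10.2) = (27.0, 10.2). On A1, M sits at bearing -90° from P; a 113° counterclockwise sweep puts R at bearing 23°, so R = P + 10.2·(cos 23°, sin 23°) = (36.4, 14.2). Tangency of A1 to RQ means the radius PR is perpendicular to RQ, so RQ runs along (−sin 23°, cos 23°); with |RQ| = 19.4, Q = (28.8, 32.0). Then |MQ| = |Q − M| = 32.1.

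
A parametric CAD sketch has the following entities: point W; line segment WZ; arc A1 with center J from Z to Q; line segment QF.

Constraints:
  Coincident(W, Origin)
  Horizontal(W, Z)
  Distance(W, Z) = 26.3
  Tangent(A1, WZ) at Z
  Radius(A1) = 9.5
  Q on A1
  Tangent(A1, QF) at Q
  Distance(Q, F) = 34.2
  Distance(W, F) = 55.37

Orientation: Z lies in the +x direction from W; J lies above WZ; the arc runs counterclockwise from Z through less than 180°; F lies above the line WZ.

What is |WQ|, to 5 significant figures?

37.203

W is at the origin; WZ is horizontal with |WZ| = 26.3 and Z on the +x side, so Z = (26.300, 0.0000). Since A1 is tangent to WZ there, JZ ⟂ WZ, so J = Z + (0, 9.5) = (26.300, 9.5000). Since JQ ⟂ QF (tangency), |JF| = √(9.5² + 34.2²) = 35.495 regardless of where Q sits on A1. So F lies on both circle(W, 55.37) and circle(J, 35.495); the above-WZ intersection is F = (33.190, 44.320). Q is the foot of the tangent from F: Q = (35.773, 10.217).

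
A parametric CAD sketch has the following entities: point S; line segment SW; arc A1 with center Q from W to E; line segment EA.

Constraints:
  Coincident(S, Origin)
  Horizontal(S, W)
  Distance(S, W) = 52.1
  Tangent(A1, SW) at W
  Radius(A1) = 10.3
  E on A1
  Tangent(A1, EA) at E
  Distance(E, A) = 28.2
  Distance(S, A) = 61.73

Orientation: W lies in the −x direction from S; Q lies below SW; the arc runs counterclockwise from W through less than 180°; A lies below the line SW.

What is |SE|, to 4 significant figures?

62.96

Checks: ∠(QW, WS) = 90.00° ✓; |QW| = 10.30 ✓; |QE| = 10.30 ✓; ∠(QE, EA) = 90.00° ✓; |EA| = 28.20 ✓; |SA| = 61.73 ✓.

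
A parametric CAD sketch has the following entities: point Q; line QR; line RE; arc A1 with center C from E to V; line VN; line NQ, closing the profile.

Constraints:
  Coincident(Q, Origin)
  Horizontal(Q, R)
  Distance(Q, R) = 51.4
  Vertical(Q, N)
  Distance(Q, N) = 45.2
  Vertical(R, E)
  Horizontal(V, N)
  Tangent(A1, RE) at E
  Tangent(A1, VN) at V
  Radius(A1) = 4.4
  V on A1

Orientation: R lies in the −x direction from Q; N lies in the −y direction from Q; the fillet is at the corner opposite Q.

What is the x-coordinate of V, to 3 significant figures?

-47.0

Q is at the origin; Q and R share the same y with |QR| = 51.4 and R on the −x side, so R = (-51.4, 0.00). Q and N share the same x with |QN| = 45.2 and N on the −y side, so N = (0.00, -45.2). The virtual corner opposite Q is at (-51.4, -45.2). Since A1 is tangent to RE there, CE ⟂ RE and since A1 is tangent to VN there, CV ⟂ VN, with radius 4.4, so the center C sits 4.4 in from both sides at C = (-47.0, -40.8). That places the tangent points at E = (-51.4, -40.8) on RE and V = (-47.0, -45.2) on VN. So V.x = -47.0.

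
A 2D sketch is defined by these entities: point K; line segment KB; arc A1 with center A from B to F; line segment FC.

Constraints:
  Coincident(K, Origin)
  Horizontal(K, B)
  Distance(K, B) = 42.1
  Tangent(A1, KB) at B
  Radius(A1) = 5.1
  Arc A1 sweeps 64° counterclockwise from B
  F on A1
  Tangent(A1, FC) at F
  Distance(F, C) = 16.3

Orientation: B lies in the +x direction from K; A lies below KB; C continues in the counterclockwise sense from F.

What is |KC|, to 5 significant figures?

35.059

K is at the origin; KB is horizontal with |KB| = 42.1 and B on the +x side, so B = (42.100, 0.0000). A1 meets KB tangentially, so AB is at right angles to KB, so A = B + (0, -5.1) = (42.100, -5.1000). On A1, B sits at bearing 90° from A; a 64° counterclockwise sweep puts F at bearing 154°, so F = A + 5.1·(cos 154°, sin 154°) = (37.516, -2.8643). Since A1 is tangent to FC there, AF ⟂ FC, so FC runs along (−sin 154°, cos 154°); with |FC| = 16.3, C = (30.371, -17.515). Then |KC| = |C − K| = 35.059.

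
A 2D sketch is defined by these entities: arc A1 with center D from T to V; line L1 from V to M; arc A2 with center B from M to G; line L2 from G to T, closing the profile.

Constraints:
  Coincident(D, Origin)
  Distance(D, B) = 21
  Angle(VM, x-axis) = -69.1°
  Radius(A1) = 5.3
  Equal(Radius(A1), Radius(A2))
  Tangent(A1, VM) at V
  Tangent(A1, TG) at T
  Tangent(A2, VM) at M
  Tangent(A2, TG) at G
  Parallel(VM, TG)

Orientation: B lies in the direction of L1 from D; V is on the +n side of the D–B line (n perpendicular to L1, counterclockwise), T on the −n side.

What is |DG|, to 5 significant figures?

21.658

Tangency of A1 to both parallel lines with radius 5.3 puts V and T at D ± 5.3·n: V = (4.9513, 1.8907), T = (-4.9513, -1.8907). Equal radii place M and G the same way about B: M = B + 5.3·n = (12.443, -17.728), G = B − 5.3·n = (2.5402, -21.509). Then |DG| = |G − D| = 21.658.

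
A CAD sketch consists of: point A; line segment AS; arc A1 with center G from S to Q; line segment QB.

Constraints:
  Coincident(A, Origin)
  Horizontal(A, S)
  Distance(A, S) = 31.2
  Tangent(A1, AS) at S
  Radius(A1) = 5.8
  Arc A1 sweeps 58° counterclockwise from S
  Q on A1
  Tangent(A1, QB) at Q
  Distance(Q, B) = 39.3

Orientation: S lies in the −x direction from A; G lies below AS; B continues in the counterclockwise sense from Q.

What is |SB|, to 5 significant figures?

44.303

A is at the origin; A and S share the same y with |AS| = 31.2 and S on the −x side, so S = (-31.200, 0.0000). The tangent condition forces GS to be normal to AS, so G = S + (0, -5.8) = (-31.200, -5.8000). On A1, S sits at bearing 90° from G; a 58° counterclockwise sweep puts Q at bearing 148°, so Q = G + 5.8·(cos 148°, sin 148°) = (-36.119, -2.7265). Tangency of A1 to QB means the radius GQ is perpendicular to QB, so QB runs along (−sin 148°, cos 148°); with |QB| = 39.3, B = (-56.945, -36.055). Then |SB| = |B − S| = 44.303.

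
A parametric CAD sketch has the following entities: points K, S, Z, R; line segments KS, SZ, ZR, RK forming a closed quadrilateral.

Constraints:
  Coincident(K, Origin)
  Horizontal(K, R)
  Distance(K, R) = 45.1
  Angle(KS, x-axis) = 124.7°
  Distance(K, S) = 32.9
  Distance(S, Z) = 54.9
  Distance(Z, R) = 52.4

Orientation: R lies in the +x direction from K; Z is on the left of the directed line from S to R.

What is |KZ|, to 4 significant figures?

59.18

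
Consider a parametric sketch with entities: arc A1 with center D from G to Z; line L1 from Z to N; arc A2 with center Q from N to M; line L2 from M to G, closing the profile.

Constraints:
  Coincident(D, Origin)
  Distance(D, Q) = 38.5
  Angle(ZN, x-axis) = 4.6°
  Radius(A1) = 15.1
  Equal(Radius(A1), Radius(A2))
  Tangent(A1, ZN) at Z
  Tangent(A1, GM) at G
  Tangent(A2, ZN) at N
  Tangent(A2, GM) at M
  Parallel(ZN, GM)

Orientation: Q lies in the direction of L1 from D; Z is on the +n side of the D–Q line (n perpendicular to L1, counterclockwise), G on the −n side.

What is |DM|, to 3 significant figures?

41.4

The slot axis is L1's direction at 4.6°, so u = (cos 4.6°, sin 4.6°) = (0.997, 0.0802) and n = (−sin 4.6°, cos 4.6°) = (-0.0802, 0.997). D is at the origin and Q lies 38.5 along u from D, so Q = 38.5·u = (38.4, 3.09). Tangency of A1 to both parallel lines with radius 15.1 puts Z and G at D ± 15.1·n: Z = (-1.21, 15.1), G = (1.21, -15.1). Equal radii place N and M the same way about Q: N = Q + 15.1·n = (37.2, 18.1), M = Q − 15.1·n = (39.6, -12.0). Then |DM| = |M − D| = 41.4.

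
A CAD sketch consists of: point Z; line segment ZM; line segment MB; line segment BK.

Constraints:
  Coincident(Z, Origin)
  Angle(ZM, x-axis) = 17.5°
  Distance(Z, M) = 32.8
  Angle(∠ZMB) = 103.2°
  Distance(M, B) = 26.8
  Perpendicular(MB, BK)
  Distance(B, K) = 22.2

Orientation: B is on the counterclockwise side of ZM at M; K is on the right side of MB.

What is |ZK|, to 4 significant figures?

64.08

Z is at the origin; ZM runs at 17.5° with length 32.8, so M = 32.8·(cos 17.5°, sin 17.5°) = (31.28, 9.863). ∠ZMB = 103.2°, so MB runs at 17.5° + (180° − 103.2°) = 94.30° from the x-axis; with |MB| = 26.8, B = M + 26.8·(cos 94.30°, sin 94.30°) = (29.27, 36.59). MB is perpendicular to BK; with |BK| = 22.2 on the right of MB, K = B + 22.2·(0.9972, 0.07498) = (51.41, 38.25). Then |ZK| = |K − Z| = 64.08.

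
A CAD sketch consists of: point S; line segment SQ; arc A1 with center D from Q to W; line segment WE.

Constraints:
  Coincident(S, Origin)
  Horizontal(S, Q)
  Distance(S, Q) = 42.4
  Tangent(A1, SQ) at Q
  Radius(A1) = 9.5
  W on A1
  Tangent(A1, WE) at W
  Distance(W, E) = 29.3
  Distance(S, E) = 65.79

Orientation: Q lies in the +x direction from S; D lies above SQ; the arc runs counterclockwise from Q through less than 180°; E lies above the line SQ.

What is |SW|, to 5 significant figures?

52.652

S is at the origin; S and Q share the same y with |SQ| = 42.4 and Q on the +x side, so Q = (42.400, 0.0000). Tangency of A1 to SQ means the radius DQ is perpendicular to SQ, so D = Q + (0, 9.5) = (42.400, 9.5000). Since DW ⟂ WE (tangency), |DE| = √(9.5² + 29.3²) = 30.802 regardless of where W sits on A1. So E lies on both circle(S, 65.79) and circle(D, 30.802); the above-SQ intersection is E = (53.557, 38.210). W is the foot of the tangent from E: W = (51.885, 8.9578).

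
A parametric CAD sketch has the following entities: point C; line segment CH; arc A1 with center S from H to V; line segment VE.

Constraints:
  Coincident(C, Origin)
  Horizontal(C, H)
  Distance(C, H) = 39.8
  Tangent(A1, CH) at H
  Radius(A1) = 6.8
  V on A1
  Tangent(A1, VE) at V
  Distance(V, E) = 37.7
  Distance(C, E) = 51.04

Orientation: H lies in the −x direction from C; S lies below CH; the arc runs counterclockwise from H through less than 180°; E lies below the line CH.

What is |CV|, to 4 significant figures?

46.85

Checks: |SV| = 6.800 ✓; ∠(SV, VE) = 90.00° ✓; |VE| = 37.70 ✓; |CE| = 51.04 ✓.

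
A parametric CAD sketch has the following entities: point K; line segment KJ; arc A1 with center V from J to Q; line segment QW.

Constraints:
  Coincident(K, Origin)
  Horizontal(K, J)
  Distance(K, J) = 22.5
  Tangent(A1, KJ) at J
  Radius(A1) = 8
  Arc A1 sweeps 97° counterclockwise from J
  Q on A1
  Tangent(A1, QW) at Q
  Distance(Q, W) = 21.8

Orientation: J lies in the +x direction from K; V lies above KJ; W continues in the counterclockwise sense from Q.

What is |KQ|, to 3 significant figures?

31.7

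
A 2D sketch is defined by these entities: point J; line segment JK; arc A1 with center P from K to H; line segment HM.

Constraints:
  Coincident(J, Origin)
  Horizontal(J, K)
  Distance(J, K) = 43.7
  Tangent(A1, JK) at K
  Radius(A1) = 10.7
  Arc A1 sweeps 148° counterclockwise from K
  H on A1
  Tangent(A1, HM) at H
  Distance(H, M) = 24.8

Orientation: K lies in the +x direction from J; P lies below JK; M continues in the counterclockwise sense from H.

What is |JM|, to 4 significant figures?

67.61

J is at the origin; J and K share the same y with |JK| = 43.7 and K on the +x side, so K = (43.70, 0.000). Since A1 is tangent to JK there, PK ⟂ JK, so P = K + (0, -10.7) = (43.70, -10.70). On A1, K sits at bearing 90° from P; a 148° counterclockwise sweep puts H at bearing 238°, so H = P + 10.7·(cos 238°, sin 238°) = (38.03, -19.77). Tangency of A1 to HM means the radius PH is perpendicular to HM, so HM runs along (−sin 238°, cos 238°); with |HM| = 24.8, M = (59.06, -32.92). Then |JM| = |M − J| = 67.61.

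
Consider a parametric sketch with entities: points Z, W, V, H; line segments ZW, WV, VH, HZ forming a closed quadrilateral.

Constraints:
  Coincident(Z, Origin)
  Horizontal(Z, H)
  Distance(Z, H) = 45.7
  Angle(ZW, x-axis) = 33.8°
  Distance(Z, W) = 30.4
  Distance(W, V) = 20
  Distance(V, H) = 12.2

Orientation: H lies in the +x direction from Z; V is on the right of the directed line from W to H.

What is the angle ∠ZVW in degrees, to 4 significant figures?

63.27°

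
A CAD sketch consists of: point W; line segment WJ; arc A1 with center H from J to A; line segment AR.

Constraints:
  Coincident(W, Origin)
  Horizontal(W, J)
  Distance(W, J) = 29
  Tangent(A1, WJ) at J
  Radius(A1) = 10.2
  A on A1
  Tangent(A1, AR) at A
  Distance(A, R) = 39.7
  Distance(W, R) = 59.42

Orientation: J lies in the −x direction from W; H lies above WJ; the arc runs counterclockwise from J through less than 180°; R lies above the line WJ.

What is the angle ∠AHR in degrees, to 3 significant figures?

75.6°

Checks: ∠(HJ, JW) = 90.00° ✓; |HJ| = 10.20 ✓; |HA| = 10.20 ✓; ∠(HA, AR) = 90.00° ✓; |AR| = 39.70 ✓; |WR| = 59.42 ✓.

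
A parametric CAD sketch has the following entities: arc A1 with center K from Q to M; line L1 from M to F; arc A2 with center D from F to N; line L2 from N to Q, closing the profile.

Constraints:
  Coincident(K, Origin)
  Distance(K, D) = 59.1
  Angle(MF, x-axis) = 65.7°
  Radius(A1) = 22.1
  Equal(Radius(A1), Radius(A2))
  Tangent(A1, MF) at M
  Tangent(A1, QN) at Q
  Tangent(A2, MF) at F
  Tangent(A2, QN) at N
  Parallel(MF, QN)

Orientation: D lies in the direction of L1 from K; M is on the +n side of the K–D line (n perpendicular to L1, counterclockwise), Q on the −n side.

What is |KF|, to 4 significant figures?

63.10

The slot axis is L1's direction at 65.7°, so u = (cos 65.7°, sin 65.7°) = (0.4115, 0.9114) and n = (−sin 65.7°, cos 65.7°) = (-0.9114, 0.4115). K is at the origin and D lies 59.1 along u from K, so D = 59.1·u = (24.32, 53.86). Tangency of A1 to both parallel lines with radius 22.1 puts M and Q at K ± 22.1·n: M = (-20.14, 9.094), Q = (20.14, -9.094). Equal radii place F and N the same way about D: F = D + 22.1·n = (4.178, 62.96), N = D − 22.1·n = (44.46, 44.77). Then |KF| = |F − K| = 63.10.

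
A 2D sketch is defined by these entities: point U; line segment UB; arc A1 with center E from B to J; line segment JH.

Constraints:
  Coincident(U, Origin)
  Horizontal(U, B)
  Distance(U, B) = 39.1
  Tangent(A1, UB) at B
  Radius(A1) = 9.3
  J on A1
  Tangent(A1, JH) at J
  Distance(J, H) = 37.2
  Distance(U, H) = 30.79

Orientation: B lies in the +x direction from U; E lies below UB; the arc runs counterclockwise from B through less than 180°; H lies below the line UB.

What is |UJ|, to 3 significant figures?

32.5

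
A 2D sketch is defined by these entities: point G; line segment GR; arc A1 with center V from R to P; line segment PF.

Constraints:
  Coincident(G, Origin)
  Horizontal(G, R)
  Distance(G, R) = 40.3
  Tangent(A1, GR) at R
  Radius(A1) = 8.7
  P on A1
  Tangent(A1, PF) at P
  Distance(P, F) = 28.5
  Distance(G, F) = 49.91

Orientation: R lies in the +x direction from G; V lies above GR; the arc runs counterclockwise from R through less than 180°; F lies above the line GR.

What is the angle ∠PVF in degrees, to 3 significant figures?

73.0°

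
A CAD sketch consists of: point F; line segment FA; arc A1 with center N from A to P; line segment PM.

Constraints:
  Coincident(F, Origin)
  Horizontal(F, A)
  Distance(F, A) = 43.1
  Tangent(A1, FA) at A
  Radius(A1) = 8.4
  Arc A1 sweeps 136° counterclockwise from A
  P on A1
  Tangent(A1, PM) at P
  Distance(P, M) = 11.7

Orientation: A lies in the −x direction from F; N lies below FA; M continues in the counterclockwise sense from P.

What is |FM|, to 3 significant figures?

46.4

F is at the origin; F and A share the same y with |FA| = 43.1 and A on the −x side, so A = (-43.1, 0.00). Tangency of A1 to FA means the radius NA is perpendicular to FA, so N = A + (0, -8.4) = (-43.1, -8.40). On A1, A sits at bearing 90° from N; a 136° counterclockwise sweep puts P at bearing 226°, so P = N + 8.4·(cos 226°, sin 226°) = (-48.9, -14.4). Tangency of A1 to PM means the radius NP is perpendicular to PM, so PM runs along (−sin 226°, cos 226°); with |PM| = 11.7, M = (-40.5, -22.6). Then |FM| = |M − F| = 46.4.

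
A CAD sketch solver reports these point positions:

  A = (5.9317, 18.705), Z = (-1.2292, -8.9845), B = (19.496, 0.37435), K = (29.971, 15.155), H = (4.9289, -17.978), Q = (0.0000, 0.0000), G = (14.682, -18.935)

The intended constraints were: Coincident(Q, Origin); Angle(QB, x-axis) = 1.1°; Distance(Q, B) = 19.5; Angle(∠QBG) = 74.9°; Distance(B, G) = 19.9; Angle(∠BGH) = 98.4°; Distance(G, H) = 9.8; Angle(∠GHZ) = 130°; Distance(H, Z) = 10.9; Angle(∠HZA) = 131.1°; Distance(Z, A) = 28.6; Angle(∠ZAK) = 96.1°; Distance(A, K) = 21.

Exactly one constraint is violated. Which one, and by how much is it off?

Distance(A, K) = 21 — off by 3.30.

Q = (0.00, 0.00) ✓; QB at 1.100° ✓; |QB| = 19.50 ✓; ∠QBG = 74.90° ✓; |BG| = 19.90 ✓; ∠BGH = 98.39° ✓; |GH| = 9.800 ✓; ∠GHZ = 130.0° ✓; |HZ| = 10.90 ✓; ∠HZA = 131.1° ✓; |ZA| = 28.60 ✓; ∠ZAK = 96.10° ✓; |AK| = 24.30 ✗.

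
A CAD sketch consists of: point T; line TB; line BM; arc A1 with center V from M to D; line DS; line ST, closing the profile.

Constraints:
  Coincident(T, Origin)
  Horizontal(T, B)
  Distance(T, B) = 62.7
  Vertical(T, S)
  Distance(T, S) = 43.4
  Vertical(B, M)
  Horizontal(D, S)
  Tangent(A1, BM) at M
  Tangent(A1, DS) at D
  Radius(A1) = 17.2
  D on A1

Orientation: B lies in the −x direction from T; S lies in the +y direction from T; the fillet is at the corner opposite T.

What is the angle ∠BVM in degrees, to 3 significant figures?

56.7°

The virtual corner opposite T is at (-62.7, 43.4). Tangency of A1 to BM means the radius VM is perpendicular to BM and the tangent condition forces VD to be normal to DS, with radius 17.2, so the center V sits 17.2 in from both sides at V = (-45.5, 26.2). That places the tangent points at M = (-62.7, 26.2) on BM and D = (-45.5, 43.4) on DS. Then cos ∠BVM = VB·VM / (|VB||VM|), giving 56.7°.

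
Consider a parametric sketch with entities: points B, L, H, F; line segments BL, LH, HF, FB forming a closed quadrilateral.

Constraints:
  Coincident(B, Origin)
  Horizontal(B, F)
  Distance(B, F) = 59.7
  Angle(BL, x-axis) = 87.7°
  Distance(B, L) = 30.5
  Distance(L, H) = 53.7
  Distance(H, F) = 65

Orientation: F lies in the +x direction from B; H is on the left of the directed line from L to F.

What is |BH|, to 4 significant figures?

76.84

Checks: B.y = 0.00, F.y = 0.00 ✓; |LH| = 53.70 ✓; |HF| = 65.00 ✓.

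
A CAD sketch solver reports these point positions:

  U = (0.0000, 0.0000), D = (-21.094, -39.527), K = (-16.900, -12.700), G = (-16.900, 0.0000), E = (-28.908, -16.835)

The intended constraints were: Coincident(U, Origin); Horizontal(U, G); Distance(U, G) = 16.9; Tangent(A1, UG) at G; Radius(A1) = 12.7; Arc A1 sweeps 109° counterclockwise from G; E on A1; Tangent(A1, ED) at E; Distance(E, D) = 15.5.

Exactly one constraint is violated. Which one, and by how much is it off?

Distance(E, D) = 15.5 — off by 8.50.

U = (0.00, 0.00) ✓; U.y = 0.00, G.y = 0.00 ✓; |UG| = 16.90 ✓; ∠(KG, GU) = 90.00° ✓; |KG| = 12.70 ✓; bearing(K→E) − bearing(K→G) = 109.0° ✓; |KE| = 12.70 ✓; ∠(KE, ED) = 90.00° ✓; |ED| = 24.00 ✗.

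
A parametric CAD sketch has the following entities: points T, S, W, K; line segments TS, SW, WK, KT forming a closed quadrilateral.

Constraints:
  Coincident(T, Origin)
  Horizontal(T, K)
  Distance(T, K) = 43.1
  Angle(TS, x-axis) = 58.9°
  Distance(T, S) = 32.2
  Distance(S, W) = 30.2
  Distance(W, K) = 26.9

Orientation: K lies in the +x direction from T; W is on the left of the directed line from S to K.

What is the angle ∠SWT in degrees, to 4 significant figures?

31.41°

T is at the origin; TK is horizontal with |TK| = 43.1 and K in +x, so K = (43.1, 0). TS runs at 58.9° with |TS| = 32.2, so S = (16.63, 27.57). W is determined by |SW| = 30.2 and |WK| = 26.9 together: it lies at the intersection of circle(S, 30.2) and circle(K, 26.9). With |SK| = 38.22, the foot of the radical line on SK is 21.57 from S and the perpendicular offset is √(30.2² − 21.57²) = 21.13. Taking the left-of-SK solution: W = (46.82, 26.64).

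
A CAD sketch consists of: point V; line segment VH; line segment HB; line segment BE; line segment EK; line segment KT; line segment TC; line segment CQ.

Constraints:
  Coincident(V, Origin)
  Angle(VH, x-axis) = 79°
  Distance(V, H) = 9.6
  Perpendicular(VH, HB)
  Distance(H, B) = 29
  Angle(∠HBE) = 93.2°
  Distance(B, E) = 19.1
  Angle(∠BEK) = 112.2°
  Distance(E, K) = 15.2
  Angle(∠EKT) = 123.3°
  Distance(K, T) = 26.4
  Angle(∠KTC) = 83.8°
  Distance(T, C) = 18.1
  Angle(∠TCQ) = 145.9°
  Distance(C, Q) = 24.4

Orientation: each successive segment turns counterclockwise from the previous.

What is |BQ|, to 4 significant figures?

10.24

∠KTC = 83.8° gives TC at 116.5° from the x-axis; with |TC| = 18.1, C = (-2.402, 12.78). ∠TCQ = 145.9° gives CQ at 150.6° from the x-axis; with |CQ| = 24.4, Q = (-23.66, 24.76). Then |BQ| = |Q − B| = 10.24.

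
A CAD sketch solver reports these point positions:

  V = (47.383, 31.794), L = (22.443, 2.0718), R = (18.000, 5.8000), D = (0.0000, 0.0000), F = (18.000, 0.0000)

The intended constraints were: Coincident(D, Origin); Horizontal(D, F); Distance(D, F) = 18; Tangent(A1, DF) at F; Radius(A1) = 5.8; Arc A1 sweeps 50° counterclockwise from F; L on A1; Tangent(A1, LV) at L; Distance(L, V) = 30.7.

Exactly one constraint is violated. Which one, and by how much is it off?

Distance(L, V) = 30.7 — off by 8.10.

D = (0.00, 0.00) ✓; D.y = 0.00, F.y = 0.00 ✓; |DF| = 18.00 ✓; ∠(RF, FD) = 90.00° ✓; |RF| = 5.800 ✓; bearing(R→L) − bearing(R→F) = 50.00° ✓; |RL| = 5.800 ✓; ∠(RL, LV) = 90.00° ✓; |LV| = 38.80 ✗.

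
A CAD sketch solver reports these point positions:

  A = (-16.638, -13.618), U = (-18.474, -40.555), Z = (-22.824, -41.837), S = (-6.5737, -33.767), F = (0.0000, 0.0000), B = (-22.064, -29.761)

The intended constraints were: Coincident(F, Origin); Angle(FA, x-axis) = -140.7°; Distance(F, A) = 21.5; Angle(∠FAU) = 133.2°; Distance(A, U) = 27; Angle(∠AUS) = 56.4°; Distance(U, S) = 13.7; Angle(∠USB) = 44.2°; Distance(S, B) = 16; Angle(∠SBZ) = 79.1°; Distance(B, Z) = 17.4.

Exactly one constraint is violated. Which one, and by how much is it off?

Distance(B, Z) = 17.4 — off by 5.30.

F = (0.00, 0.00) ✓; FA at -140.7° ✓; |FA| = 21.50 ✓; ∠FAU = 133.2° ✓; |AU| = 27.00 ✓; ∠AUS = 56.40° ✓; |US| = 13.70 ✓; ∠USB = 44.20° ✓; |SB| = 16.00 ✓; ∠SBZ = 79.10° ✓; |BZ| = 12.10 ✗.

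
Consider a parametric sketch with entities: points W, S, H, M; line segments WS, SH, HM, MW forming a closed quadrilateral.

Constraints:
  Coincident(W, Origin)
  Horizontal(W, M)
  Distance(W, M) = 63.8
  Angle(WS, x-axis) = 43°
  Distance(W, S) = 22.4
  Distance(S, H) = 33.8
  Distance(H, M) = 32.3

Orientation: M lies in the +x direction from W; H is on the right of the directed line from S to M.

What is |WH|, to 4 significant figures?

36.88

Checks: W.y = 0.00, M.y = 0.00 ✓; |SH| = 33.80 ✓; |HM| = 32.30 ✓.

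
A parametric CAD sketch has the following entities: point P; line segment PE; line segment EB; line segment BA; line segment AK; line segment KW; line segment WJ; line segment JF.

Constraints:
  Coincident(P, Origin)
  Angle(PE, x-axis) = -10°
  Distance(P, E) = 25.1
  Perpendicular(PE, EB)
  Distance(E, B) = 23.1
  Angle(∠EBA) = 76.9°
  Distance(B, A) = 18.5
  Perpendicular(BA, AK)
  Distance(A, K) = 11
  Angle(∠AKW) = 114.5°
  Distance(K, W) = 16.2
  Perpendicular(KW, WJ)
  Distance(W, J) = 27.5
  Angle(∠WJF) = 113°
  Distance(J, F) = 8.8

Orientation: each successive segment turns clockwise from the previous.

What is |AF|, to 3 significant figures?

24.5

P is at the origin; PE runs at -10.0° with length 25.1, so E = (24.7, -4.36). The perpendicularity gives EB at right angles to PE, so EB runs at -100°; with |EB| = 23.1, B = (20.7, -27.1). ∠EBA = 76.9° gives BA at 157° from the x-axis; with |BA| = 18.5, A = (3.69, -19.8). The perpendicularity gives AK at right angles to BA, so AK runs at 66.9°; with |AK| = 11.0, K = (8.01, -9.73). ∠AKW = 114.5° gives KW at 1.40° from the x-axis; with |KW| = 16.2, W = (24.2, -9.34). KW ⟂ WJ, so WJ runs at -88.6°; with |WJ| = 27.5, J = (24.9, -36.8). ∠WJF = 113.0° gives JF at -156° from the x-axis; with |JF| = 8.8, F = (16.9, -40.5). Then |AF| = |F − A| = 24.5.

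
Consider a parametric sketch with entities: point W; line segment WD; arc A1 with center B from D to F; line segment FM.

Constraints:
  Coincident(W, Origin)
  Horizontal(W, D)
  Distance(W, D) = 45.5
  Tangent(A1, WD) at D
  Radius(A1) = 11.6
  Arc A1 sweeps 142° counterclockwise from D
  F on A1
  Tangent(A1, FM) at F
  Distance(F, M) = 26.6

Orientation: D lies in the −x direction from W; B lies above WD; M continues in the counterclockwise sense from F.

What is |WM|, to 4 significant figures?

69.98

On A1, D sits at bearing -90° from B; a 142° counterclockwise sweep puts F at bearing 52°, so F = B + 11.6·(cos 52°, sin 52°) = (-38.36, 20.74). The tangent condition forces BF to be normal to FM, so FM runs along (−sin 52°, cos 52°); with |FM| = 26.6, M = (-59.32, 37.12). Then |WM| = |M − W| = 69.98.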